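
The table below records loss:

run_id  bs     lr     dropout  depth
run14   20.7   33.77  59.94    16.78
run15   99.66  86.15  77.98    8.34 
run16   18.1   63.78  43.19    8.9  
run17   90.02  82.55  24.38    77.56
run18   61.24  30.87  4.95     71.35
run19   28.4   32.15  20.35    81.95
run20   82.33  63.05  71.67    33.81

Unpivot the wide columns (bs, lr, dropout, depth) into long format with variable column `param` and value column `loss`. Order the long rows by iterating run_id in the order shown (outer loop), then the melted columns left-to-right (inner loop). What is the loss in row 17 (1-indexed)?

61.24

28 rows total (7 × 4). Row 17: index ⌊(17-1)/4⌋ = 4 into run_id → run18; (17-1) mod 4 = 0 into the melted columns → bs.
So row 17 is (run18, bs, 61.24); loss = 61.24.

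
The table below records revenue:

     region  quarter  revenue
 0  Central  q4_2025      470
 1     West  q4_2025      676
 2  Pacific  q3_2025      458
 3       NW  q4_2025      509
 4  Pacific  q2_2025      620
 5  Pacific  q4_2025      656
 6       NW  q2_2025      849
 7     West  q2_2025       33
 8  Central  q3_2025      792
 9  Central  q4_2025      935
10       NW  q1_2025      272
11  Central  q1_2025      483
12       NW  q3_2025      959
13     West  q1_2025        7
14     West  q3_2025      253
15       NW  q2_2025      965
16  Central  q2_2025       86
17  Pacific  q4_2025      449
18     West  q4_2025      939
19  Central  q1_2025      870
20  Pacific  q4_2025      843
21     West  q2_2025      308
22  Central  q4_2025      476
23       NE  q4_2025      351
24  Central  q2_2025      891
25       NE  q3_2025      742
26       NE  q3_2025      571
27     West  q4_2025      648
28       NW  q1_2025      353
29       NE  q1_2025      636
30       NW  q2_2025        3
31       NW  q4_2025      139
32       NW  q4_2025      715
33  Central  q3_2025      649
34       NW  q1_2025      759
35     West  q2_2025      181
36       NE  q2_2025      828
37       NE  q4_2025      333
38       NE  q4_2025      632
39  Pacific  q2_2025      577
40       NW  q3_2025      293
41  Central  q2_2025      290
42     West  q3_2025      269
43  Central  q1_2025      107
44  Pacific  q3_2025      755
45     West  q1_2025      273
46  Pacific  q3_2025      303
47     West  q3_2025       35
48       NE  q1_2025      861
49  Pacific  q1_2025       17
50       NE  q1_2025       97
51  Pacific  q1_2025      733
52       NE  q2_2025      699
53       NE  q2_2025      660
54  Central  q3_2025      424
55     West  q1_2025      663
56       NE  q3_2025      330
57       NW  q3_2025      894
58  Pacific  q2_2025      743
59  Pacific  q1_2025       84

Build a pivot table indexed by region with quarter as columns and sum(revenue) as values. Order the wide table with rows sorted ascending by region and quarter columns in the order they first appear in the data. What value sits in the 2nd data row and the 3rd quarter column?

With rows sorted ascending by region, row 2 is region=NE. quarter columns in first-appearance order: q4_2025, q3_2025, q2_2025, q1_2025; column 3 is q2_2025.
Long rows with region=NE, quarter=q2_2025: 828 + 699 + 660 = 2187.

2187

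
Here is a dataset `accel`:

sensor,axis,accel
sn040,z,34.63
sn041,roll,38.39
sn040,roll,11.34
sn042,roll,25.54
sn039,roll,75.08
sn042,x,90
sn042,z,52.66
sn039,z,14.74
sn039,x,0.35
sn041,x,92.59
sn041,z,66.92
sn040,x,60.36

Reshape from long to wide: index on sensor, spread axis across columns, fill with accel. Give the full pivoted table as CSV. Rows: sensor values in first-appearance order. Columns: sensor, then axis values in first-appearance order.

Columns: sensor plus the 3 distinct axis values (z, roll, x).
For example, row sn040 column z takes accel=34.63 from the long row (sn040, z).

sensor,z,roll,x
sn040,34.63,11.34,60.36
sn041,66.92,38.39,92.59
sn042,52.66,25.54,90
sn039,14.74,75.08,0.35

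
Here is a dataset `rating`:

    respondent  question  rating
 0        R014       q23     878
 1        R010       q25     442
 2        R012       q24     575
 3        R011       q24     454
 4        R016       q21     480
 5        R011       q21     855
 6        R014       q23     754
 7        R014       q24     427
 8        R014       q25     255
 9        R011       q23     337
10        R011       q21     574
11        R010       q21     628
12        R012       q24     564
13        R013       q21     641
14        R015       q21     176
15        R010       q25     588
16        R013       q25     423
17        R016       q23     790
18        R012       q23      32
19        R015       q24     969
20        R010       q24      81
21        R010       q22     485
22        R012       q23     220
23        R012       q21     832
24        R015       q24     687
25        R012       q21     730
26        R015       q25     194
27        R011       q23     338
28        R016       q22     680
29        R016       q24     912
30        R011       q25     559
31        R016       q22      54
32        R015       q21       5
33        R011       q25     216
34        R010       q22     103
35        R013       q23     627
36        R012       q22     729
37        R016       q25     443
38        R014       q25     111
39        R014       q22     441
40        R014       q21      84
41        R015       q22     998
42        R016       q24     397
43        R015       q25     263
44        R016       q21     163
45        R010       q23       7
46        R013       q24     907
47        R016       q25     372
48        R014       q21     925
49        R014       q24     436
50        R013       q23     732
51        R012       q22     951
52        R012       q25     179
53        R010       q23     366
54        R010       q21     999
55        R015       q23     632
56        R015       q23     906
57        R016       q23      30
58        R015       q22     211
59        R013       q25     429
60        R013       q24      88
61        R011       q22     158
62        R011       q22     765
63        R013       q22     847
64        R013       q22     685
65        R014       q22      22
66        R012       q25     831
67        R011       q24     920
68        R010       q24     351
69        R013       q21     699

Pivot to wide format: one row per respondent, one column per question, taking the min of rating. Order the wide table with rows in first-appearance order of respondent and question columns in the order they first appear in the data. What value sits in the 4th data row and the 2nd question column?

With rows in first-appearance order of respondent, row 4 is respondent=R011. question columns in first-appearance order: q23, q25, q24, q21, q22; column 2 is q25.
Long rows with respondent=R011, question=q25: min(559, 216) = 216.

216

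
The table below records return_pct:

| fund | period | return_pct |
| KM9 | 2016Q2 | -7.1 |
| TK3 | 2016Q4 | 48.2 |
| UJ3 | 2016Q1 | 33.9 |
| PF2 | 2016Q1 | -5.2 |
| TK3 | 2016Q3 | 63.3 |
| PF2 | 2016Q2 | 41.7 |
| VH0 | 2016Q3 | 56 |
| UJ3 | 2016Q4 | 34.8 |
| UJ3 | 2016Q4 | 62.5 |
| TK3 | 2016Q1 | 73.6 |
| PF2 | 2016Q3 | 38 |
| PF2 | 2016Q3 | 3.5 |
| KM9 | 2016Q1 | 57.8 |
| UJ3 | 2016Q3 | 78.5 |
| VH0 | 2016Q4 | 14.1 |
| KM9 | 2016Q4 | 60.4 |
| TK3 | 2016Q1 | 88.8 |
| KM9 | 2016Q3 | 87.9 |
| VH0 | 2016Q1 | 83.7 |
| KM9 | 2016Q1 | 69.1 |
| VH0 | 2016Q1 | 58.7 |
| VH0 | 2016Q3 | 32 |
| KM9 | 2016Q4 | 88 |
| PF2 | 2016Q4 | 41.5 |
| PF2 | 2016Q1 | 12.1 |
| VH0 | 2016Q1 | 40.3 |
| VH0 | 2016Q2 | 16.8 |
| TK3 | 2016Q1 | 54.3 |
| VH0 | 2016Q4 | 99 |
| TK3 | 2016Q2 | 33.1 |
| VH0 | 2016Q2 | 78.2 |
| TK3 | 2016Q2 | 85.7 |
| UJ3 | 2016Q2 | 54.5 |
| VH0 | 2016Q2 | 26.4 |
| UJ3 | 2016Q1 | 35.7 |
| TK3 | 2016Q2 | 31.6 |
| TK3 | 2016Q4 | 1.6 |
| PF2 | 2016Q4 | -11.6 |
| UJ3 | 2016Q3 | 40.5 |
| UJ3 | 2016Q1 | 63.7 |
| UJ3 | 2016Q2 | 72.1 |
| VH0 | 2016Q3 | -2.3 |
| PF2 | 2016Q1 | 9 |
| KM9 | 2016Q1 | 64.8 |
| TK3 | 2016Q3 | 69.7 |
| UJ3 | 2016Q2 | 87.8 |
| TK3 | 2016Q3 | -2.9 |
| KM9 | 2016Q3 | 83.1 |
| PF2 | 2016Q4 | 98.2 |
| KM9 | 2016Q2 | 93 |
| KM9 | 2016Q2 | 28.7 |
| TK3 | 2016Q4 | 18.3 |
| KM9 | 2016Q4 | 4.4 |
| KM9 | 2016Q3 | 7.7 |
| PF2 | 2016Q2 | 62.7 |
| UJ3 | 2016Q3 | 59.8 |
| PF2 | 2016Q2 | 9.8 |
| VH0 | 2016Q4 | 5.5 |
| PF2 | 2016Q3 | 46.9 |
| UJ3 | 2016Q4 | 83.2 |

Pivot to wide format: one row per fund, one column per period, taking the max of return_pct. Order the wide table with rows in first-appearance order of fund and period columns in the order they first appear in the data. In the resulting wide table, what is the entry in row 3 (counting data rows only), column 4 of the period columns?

78.5

With rows in first-appearance order of fund, row 3 is fund=UJ3. period columns in first-appearance order: 2016Q2, 2016Q4, 2016Q1, 2016Q3; column 4 is 2016Q3.
Long rows with fund=UJ3, period=2016Q3: max(78.5, 40.5, 59.8) = 78.5.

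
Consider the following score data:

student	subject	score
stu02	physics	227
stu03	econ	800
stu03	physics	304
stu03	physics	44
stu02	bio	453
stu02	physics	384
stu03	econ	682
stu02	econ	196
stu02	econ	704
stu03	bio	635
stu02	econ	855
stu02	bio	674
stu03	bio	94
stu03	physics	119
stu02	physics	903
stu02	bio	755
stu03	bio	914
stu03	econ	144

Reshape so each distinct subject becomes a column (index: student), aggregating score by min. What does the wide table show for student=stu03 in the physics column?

44

Rows with student=stu03 and subject=physics: score values are 304, 44, 119.
min(304, 44, 119) = 44.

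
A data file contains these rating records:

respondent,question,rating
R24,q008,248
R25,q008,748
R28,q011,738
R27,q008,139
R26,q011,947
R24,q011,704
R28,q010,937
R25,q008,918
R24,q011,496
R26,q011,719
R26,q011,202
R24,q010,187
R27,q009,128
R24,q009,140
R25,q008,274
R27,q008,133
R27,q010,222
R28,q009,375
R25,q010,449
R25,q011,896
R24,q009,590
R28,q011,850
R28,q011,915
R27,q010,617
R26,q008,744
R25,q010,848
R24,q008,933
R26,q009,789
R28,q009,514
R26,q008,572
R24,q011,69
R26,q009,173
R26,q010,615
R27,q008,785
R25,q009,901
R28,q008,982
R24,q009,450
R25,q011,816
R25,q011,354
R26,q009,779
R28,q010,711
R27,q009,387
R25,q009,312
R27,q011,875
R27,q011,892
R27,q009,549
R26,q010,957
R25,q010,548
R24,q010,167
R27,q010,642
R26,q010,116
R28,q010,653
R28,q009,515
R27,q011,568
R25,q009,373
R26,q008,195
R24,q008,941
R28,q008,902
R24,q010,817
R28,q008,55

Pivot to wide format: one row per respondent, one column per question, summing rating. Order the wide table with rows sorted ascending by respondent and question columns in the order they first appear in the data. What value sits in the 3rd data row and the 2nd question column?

1868

With rows sorted ascending by respondent, row 3 is respondent=R26. question columns in first-appearance order: q008, q011, q010, q009; column 2 is q011.
Long rows with respondent=R26, question=q011: 947 + 719 + 202 = 1868.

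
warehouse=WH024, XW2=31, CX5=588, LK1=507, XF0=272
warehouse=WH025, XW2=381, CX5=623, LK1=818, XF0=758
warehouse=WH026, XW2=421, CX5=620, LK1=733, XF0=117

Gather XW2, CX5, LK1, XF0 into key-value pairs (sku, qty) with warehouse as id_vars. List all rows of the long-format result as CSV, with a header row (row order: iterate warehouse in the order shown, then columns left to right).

warehouse,sku,qty
WH024,XW2,31
WH024,CX5,588
WH024,LK1,507
WH024,XF0,272
WH025,XW2,381
WH025,CX5,623
WH025,LK1,818
WH025,XF0,758
WH026,XW2,421
WH026,CX5,620
WH026,LK1,733
WH026,XF0,117

Each (warehouse, column) pair becomes one row: 3 × 4 = 12 rows.
For example, (WH024, XW2) → qty=31.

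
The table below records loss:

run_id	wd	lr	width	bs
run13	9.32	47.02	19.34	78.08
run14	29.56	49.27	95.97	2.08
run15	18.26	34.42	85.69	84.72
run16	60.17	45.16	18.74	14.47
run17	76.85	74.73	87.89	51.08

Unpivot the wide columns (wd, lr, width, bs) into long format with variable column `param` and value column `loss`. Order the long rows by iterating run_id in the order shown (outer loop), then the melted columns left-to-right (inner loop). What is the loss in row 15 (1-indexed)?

18.74

20 rows total (5 × 4). Row 15: index ⌊(15-1)/4⌋ = 3 into run_id → run16; (15-1) mod 4 = 2 into the melted columns → width.
So row 15 is (run16, width, 18.74); loss = 18.74.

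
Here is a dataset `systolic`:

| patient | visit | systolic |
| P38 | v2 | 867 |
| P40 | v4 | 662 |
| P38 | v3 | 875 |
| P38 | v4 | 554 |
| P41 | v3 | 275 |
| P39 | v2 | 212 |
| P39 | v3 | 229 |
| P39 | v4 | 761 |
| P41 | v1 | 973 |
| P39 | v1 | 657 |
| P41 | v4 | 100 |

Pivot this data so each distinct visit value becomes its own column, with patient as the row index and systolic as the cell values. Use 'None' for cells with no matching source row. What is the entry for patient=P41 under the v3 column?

The long row with patient=P41, visit=v3 has systolic=275.

275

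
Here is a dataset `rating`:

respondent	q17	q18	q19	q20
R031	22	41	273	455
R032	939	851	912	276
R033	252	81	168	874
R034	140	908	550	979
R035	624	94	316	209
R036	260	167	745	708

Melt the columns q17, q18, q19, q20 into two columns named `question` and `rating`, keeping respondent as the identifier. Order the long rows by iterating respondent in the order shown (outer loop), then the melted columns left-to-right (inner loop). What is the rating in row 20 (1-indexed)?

24 rows total (6 × 4). Row 20: index ⌊(20-1)/4⌋ = 4 into respondent → R035; (20-1) mod 4 = 3 into the melted columns → q20.
So row 20 is (R035, q20, 209); rating = 209.

209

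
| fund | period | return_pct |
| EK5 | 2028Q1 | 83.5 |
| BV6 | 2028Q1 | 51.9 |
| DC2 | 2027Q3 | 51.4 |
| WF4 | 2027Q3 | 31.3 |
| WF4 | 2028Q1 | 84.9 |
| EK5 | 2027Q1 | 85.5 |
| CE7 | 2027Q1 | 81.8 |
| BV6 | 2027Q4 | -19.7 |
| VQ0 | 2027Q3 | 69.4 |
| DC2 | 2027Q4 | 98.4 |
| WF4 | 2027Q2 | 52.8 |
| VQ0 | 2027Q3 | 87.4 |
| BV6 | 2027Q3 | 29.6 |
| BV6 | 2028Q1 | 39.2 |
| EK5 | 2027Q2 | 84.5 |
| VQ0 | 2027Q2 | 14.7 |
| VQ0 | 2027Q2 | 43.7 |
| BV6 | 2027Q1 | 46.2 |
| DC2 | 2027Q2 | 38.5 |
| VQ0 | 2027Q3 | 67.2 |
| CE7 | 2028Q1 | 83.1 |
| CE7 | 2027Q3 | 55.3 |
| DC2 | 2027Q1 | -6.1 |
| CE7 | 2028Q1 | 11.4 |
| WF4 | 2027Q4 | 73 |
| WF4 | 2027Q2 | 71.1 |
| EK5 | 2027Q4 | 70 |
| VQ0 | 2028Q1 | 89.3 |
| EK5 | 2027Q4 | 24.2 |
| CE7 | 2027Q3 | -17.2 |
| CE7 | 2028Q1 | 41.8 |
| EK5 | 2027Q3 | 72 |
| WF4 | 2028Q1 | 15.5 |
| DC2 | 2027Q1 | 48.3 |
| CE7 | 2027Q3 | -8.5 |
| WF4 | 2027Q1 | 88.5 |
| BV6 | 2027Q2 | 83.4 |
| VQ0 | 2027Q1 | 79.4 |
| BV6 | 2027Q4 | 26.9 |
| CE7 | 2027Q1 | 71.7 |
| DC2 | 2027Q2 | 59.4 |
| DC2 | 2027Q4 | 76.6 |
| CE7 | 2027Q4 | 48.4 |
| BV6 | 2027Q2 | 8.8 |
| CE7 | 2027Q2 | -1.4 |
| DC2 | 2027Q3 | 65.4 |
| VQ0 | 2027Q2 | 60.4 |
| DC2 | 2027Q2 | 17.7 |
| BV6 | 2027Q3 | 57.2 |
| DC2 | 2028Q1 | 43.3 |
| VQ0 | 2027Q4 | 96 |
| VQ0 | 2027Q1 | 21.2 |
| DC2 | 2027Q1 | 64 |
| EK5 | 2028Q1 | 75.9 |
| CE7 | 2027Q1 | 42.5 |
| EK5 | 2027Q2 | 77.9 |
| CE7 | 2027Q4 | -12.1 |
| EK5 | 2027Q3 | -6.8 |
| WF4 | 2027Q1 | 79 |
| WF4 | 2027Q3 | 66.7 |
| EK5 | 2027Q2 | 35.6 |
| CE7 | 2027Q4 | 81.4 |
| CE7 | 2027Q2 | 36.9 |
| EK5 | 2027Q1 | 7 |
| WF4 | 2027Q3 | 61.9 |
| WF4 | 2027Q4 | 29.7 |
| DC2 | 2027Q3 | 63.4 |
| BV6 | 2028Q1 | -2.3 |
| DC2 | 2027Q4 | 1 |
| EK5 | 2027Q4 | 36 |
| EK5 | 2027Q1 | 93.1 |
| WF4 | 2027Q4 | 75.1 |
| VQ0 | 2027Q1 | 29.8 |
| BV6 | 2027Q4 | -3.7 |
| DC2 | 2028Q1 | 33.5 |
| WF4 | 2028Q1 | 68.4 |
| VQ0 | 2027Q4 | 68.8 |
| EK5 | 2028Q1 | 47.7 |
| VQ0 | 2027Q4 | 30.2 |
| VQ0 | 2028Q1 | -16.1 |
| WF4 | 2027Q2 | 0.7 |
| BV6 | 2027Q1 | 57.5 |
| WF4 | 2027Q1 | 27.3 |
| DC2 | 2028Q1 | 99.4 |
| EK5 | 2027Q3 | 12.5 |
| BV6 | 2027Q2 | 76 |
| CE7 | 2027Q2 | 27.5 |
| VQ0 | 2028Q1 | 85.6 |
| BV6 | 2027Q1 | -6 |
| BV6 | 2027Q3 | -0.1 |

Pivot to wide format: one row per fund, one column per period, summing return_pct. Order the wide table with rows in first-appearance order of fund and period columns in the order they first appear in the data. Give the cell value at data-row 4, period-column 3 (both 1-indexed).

With rows in first-appearance order of fund, row 4 is fund=WF4. period columns in first-appearance order: 2028Q1, 2027Q3, 2027Q1, 2027Q4, 2027Q2; column 3 is 2027Q1.
Long rows with fund=WF4, period=2027Q1: 88.5 + 79 + 27.3 = 194.8.

194.8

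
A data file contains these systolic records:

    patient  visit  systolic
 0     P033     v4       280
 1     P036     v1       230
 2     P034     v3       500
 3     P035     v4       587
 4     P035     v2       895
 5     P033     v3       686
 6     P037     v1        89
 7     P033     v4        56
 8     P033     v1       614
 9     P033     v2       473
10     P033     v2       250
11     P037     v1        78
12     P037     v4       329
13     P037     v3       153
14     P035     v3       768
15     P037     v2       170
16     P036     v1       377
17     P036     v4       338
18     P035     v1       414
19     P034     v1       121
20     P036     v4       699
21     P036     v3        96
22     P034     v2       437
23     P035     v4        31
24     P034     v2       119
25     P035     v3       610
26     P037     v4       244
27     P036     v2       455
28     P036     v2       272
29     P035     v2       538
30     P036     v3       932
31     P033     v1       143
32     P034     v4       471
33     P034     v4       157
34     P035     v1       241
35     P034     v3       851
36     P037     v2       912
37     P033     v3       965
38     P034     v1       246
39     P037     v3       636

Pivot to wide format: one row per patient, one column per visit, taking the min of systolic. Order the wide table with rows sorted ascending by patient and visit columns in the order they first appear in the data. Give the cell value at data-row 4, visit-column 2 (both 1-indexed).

With rows sorted ascending by patient, row 4 is patient=P036. visit columns in first-appearance order: v4, v1, v3, v2; column 2 is v1.
Long rows with patient=P036, visit=v1: min(230, 377) = 230.

230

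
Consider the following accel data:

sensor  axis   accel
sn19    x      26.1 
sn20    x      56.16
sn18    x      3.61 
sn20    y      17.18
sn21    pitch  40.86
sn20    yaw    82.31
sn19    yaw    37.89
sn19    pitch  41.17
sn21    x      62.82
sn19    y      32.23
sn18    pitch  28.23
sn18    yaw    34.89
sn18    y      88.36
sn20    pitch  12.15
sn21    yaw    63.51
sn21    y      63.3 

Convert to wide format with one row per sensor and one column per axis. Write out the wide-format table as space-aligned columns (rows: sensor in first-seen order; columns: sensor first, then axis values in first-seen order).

Columns: sensor plus the 4 distinct axis values (x, y, pitch, yaw).
For example, row sn19 column x takes accel=26.1 from the long row (sn19, x).

sensor  x      y      pitch  yaw  
sn19    26.1   32.23  41.17  37.89
sn20    56.16  17.18  12.15  82.31
sn18    3.61   88.36  28.23  34.89
sn21    62.82  63.3   40.86  63.51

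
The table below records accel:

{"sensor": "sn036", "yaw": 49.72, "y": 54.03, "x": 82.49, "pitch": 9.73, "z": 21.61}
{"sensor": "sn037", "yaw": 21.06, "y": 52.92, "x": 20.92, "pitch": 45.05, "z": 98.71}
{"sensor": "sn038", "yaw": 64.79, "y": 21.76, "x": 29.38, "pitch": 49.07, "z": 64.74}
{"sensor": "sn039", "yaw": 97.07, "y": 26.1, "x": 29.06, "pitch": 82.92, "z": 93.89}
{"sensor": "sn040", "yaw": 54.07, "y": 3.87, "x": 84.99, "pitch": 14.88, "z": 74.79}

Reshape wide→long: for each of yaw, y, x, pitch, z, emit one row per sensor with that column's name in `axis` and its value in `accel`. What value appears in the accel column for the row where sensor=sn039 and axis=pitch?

Unpivoting turns each (sensor, wide-column) pair into one long row.
The wide cell at row sn039, column pitch holds 82.92, so the long row (sn039, pitch) has accel=82.92.

82.92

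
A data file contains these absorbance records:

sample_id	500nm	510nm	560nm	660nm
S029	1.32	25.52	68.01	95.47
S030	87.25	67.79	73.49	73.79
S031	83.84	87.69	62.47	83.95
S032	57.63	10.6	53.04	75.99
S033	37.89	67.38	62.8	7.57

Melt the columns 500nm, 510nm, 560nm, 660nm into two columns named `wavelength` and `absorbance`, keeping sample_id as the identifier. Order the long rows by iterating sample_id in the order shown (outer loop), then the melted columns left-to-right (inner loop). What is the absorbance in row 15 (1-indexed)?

20 rows total (5 × 4). Row 15: index ⌊(15-1)/4⌋ = 3 into sample_id → S032; (15-1) mod 4 = 2 into the melted columns → 560nm.
So row 15 is (S032, 560nm, 53.04); absorbance = 53.04.

53.04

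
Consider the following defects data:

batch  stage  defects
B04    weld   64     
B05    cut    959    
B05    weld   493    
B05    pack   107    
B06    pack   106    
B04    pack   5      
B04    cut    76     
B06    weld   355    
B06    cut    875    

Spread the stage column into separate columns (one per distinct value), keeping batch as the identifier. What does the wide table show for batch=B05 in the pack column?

107

Wide layout: rows indexed by batch, columns are the 3 distinct stage values (weld, cut, pack).
Cell (batch=B05, stage=pack) draws from the long row where batch=B05 and stage=pack, which has defects=107.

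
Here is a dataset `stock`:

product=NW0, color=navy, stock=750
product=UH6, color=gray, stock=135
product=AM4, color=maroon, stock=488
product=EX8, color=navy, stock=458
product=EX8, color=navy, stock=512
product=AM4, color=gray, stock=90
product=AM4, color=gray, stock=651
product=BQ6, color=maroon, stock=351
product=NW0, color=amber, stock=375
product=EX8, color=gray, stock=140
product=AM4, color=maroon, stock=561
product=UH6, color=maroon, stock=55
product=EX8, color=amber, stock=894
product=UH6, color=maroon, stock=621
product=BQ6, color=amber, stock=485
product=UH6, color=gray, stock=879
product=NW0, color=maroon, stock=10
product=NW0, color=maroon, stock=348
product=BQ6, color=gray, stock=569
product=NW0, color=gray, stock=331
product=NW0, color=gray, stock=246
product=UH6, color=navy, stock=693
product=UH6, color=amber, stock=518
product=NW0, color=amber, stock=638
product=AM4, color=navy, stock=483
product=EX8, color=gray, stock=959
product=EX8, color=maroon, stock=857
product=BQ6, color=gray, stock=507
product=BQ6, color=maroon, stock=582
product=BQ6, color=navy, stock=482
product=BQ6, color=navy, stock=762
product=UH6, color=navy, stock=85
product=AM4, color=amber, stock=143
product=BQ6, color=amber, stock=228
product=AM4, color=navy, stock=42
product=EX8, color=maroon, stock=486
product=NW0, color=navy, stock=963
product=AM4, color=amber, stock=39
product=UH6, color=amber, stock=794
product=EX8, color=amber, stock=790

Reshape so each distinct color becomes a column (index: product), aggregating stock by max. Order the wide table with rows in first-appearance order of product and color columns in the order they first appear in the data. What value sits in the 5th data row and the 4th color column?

With rows in first-appearance order of product, row 5 is product=BQ6. color columns in first-appearance order: navy, gray, maroon, amber; column 4 is amber.
Long rows with product=BQ6, color=amber: max(485, 228) = 485.

485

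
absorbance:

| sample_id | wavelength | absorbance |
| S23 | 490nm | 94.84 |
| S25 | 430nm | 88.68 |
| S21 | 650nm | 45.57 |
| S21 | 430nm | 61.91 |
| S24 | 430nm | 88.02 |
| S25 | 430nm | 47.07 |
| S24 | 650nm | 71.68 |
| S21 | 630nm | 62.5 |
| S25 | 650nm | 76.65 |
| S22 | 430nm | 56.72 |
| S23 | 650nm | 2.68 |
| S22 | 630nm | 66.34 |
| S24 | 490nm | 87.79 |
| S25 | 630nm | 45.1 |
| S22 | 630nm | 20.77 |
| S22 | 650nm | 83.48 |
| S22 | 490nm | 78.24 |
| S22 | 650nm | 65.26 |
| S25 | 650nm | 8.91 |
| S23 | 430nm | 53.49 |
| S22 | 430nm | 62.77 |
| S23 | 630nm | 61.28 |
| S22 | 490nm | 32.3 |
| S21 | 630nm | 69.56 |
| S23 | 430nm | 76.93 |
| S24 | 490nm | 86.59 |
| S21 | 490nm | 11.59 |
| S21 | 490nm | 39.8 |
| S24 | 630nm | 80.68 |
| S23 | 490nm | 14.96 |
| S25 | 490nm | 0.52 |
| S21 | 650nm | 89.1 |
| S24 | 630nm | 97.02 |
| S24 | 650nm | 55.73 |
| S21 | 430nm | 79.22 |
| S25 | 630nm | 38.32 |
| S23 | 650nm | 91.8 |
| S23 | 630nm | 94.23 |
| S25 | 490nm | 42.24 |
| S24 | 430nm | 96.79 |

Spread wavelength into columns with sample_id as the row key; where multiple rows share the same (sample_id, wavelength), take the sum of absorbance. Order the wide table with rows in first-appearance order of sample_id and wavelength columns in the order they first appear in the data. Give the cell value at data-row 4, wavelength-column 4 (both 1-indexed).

With rows in first-appearance order of sample_id, row 4 is sample_id=S24. wavelength columns in first-appearance order: 490nm, 430nm, 650nm, 630nm; column 4 is 630nm.
Long rows with sample_id=S24, wavelength=630nm: 80.68 + 97.02 = 177.70.

177.70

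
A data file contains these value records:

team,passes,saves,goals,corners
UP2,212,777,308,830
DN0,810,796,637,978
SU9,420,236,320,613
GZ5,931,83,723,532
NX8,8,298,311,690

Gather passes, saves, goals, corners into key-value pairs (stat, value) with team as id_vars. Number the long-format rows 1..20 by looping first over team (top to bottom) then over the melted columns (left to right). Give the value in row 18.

298

20 rows total (5 × 4). Row 18: index ⌊(18-1)/4⌋ = 4 into team → NX8; (18-1) mod 4 = 1 into the melted columns → saves.
So row 18 is (NX8, saves, 298); value = 298.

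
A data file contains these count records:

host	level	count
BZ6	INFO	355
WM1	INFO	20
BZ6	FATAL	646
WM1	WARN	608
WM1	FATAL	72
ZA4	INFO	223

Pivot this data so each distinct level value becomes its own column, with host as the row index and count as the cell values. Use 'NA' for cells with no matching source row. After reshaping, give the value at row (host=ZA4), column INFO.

223

The long row with host=ZA4, level=INFO has count=223.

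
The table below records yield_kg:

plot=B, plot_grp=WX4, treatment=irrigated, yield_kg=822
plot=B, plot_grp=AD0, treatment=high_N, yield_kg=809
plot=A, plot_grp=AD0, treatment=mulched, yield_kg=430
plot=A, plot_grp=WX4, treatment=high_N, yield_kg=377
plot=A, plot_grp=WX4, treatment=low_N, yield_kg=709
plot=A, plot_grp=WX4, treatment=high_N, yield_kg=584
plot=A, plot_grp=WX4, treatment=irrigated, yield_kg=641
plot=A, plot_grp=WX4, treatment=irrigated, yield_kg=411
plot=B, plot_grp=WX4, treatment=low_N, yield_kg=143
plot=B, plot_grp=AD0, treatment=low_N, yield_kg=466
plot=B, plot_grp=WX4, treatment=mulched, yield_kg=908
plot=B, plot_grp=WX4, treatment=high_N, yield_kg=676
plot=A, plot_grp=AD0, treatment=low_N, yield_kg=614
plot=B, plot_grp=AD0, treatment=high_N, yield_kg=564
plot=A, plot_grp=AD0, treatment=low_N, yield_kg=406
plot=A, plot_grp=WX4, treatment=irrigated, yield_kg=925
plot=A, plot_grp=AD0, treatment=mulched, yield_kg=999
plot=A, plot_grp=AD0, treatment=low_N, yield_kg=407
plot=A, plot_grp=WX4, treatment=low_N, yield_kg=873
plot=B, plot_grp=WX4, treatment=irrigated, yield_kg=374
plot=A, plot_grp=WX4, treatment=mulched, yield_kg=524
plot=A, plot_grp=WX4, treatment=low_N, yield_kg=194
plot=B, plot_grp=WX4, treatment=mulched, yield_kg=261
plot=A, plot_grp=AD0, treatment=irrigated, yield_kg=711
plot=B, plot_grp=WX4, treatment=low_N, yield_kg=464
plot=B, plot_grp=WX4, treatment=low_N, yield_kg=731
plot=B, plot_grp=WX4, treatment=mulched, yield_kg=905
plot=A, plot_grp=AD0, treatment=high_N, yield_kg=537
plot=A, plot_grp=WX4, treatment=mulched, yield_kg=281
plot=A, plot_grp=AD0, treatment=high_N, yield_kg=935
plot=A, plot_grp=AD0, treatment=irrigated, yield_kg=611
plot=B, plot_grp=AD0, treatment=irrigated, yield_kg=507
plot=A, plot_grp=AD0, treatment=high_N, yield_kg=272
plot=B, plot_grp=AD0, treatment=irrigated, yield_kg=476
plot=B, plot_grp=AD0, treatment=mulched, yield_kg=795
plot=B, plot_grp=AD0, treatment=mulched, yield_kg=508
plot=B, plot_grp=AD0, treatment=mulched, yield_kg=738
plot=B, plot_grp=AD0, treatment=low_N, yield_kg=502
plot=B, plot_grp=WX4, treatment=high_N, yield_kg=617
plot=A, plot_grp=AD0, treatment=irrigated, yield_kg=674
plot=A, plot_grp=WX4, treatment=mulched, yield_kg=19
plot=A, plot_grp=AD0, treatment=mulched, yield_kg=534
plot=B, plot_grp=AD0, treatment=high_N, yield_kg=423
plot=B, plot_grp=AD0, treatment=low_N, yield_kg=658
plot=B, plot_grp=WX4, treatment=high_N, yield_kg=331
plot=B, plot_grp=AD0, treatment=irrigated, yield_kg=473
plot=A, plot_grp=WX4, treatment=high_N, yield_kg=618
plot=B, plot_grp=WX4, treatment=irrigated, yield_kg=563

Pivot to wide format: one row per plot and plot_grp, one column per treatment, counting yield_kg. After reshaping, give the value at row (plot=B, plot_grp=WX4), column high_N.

Rows with plot=B, plot_grp=WX4 and treatment=high_N: yield_kg values are 676, 617, 331.
3 rows match — count = 3.

3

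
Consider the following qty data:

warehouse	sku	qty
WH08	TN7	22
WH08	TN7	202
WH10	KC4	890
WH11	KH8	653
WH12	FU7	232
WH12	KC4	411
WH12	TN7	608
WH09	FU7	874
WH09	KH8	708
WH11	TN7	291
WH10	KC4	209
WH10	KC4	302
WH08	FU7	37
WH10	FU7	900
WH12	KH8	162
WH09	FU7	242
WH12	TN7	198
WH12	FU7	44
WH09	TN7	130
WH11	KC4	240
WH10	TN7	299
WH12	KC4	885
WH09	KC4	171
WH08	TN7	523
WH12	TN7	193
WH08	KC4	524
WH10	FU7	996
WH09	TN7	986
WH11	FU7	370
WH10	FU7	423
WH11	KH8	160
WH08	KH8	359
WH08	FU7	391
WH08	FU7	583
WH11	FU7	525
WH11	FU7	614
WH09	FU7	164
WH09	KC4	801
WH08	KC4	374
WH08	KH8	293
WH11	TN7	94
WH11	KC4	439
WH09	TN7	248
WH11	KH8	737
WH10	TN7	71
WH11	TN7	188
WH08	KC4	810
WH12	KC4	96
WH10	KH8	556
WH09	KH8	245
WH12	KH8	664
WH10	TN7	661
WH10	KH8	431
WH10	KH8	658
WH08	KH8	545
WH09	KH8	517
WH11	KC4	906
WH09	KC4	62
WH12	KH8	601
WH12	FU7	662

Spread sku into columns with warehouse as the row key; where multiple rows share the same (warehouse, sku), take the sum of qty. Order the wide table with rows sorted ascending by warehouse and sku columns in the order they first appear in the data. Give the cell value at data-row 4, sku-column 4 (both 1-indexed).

With rows sorted ascending by warehouse, row 4 is warehouse=WH11. sku columns in first-appearance order: TN7, KC4, KH8, FU7; column 4 is FU7.
Long rows with warehouse=WH11, sku=FU7: 370 + 525 + 614 = 1509.

1509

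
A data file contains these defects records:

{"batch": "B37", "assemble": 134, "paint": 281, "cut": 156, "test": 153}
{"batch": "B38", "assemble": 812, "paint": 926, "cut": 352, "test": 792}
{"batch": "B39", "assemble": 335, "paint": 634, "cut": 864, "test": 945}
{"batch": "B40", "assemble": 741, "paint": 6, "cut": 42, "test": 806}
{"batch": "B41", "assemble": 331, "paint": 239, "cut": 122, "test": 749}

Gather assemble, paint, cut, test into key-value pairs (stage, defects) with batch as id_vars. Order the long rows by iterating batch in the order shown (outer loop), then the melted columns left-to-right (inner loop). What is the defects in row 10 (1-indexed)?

20 rows total (5 × 4). Row 10: index ⌊(10-1)/4⌋ = 2 into batch → B39; (10-1) mod 4 = 1 into the melted columns → paint.
So row 10 is (B39, paint, 634); defects = 634.

634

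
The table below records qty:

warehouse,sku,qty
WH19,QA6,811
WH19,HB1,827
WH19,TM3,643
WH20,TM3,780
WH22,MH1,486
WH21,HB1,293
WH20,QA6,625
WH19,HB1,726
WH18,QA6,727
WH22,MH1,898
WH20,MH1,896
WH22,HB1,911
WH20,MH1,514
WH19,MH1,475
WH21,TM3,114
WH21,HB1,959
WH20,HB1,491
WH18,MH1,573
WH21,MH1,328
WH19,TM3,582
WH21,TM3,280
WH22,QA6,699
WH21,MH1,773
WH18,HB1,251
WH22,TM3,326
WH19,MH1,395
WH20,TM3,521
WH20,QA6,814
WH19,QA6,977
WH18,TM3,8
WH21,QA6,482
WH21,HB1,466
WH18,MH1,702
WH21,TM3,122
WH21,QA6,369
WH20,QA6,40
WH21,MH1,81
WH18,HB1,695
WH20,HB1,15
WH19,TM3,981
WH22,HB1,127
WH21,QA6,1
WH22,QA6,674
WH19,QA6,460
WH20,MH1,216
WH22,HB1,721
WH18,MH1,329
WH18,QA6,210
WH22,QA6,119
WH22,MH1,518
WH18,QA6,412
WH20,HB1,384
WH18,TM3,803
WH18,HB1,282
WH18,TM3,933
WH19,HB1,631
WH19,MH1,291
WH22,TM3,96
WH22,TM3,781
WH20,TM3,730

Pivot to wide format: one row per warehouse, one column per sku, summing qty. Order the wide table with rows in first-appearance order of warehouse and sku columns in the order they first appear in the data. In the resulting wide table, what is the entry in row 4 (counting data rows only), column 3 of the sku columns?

516

With rows in first-appearance order of warehouse, row 4 is warehouse=WH21. sku columns in first-appearance order: QA6, HB1, TM3, MH1; column 3 is TM3.
Long rows with warehouse=WH21, sku=TM3: 114 + 280 + 122 = 516.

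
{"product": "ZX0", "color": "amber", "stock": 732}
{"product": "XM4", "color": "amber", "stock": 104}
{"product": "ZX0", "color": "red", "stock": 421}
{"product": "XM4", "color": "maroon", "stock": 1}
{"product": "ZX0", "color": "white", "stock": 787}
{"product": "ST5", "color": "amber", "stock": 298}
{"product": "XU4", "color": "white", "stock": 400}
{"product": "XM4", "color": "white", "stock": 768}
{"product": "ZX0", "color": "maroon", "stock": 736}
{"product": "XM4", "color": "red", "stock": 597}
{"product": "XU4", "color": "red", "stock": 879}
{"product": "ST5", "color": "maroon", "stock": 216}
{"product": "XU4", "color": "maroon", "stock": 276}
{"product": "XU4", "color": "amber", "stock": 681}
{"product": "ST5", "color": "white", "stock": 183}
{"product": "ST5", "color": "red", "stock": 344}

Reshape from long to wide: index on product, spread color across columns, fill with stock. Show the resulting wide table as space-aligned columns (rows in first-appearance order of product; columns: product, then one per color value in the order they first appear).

product  amber  red  maroon  white
ZX0      732    421  736     787  
XM4      104    597  1       768  
ST5      298    344  216     183  
XU4      681    879  276     400  

Columns: product plus the 4 distinct color values (amber, red, maroon, white).
For example, row ZX0 column amber takes stock=732 from the long row (ZX0, amber).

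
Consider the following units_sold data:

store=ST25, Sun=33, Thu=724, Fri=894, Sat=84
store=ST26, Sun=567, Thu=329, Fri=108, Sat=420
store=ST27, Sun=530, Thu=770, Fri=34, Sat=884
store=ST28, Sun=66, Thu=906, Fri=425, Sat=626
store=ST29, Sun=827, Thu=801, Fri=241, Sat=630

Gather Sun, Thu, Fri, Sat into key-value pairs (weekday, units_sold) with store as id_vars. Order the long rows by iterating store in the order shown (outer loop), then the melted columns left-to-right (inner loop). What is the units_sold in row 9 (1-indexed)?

530

20 rows total (5 × 4). Row 9: index ⌊(9-1)/4⌋ = 2 into store → ST27; (9-1) mod 4 = 0 into the melted columns → Sun.
So row 9 is (ST27, Sun, 530); units_sold = 530.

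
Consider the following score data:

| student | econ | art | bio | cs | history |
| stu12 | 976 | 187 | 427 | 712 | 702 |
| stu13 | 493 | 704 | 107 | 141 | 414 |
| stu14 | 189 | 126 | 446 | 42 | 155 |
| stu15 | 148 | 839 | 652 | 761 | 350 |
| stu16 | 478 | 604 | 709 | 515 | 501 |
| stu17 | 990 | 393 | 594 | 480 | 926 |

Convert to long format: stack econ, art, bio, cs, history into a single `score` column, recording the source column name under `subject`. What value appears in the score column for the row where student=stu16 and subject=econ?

Unpivoting turns each (student, wide-column) pair into one long row.
The wide cell at row stu16, column econ holds 478, so the long row (stu16, econ) has score=478.

478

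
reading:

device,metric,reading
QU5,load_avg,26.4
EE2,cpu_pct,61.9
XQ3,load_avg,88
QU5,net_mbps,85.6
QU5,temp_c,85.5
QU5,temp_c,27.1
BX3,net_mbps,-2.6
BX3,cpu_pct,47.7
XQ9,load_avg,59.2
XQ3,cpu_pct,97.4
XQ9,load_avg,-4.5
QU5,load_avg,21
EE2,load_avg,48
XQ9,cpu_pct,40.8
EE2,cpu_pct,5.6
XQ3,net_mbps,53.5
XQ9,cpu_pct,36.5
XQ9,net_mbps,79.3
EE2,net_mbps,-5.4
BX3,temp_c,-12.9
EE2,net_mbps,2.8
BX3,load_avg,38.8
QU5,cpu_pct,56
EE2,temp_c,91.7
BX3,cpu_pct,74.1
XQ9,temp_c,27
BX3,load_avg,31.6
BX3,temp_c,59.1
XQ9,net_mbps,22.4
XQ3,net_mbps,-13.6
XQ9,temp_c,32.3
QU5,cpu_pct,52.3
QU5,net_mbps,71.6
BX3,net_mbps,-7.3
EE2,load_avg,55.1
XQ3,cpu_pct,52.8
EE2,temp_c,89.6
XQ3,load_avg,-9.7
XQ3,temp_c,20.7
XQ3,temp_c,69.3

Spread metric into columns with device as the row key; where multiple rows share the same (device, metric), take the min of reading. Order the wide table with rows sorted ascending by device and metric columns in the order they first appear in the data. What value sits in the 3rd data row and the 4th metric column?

With rows sorted ascending by device, row 3 is device=QU5. metric columns in first-appearance order: load_avg, cpu_pct, net_mbps, temp_c; column 4 is temp_c.
Long rows with device=QU5, metric=temp_c: min(85.5, 27.1) = 27.1.

27.1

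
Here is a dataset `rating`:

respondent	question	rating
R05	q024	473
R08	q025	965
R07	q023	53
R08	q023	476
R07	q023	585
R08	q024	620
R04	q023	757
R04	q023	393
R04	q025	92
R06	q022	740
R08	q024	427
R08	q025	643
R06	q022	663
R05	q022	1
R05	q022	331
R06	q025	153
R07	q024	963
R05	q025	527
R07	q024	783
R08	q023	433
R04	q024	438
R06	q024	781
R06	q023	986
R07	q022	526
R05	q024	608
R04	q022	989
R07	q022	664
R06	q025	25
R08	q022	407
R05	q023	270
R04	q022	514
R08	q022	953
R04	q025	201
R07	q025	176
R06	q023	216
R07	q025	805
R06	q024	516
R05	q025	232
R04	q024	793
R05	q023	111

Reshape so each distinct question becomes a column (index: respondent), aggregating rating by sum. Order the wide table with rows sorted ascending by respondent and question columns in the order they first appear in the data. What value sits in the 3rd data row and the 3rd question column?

1202

With rows sorted ascending by respondent, row 3 is respondent=R06. question columns in first-appearance order: q024, q025, q023, q022; column 3 is q023.
Long rows with respondent=R06, question=q023: 986 + 216 = 1202.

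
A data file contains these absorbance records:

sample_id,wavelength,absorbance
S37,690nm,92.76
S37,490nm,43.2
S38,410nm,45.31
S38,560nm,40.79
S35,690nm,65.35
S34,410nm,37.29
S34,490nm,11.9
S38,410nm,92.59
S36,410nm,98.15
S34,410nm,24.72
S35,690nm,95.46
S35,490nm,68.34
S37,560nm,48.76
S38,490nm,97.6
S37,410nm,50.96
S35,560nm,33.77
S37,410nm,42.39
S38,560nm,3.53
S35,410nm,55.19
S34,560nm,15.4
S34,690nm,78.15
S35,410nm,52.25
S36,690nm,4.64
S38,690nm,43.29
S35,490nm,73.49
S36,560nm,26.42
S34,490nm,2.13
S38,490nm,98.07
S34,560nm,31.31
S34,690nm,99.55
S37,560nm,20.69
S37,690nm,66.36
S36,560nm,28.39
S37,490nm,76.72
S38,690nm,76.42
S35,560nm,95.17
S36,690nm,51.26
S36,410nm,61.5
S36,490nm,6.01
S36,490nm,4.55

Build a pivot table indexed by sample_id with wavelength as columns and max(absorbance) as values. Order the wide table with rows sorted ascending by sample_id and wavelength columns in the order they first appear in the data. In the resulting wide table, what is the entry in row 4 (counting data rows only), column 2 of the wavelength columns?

76.72

With rows sorted ascending by sample_id, row 4 is sample_id=S37. wavelength columns in first-appearance order: 690nm, 490nm, 410nm, 560nm; column 2 is 490nm.
Long rows with sample_id=S37, wavelength=490nm: max(43.2, 76.72) = 76.72.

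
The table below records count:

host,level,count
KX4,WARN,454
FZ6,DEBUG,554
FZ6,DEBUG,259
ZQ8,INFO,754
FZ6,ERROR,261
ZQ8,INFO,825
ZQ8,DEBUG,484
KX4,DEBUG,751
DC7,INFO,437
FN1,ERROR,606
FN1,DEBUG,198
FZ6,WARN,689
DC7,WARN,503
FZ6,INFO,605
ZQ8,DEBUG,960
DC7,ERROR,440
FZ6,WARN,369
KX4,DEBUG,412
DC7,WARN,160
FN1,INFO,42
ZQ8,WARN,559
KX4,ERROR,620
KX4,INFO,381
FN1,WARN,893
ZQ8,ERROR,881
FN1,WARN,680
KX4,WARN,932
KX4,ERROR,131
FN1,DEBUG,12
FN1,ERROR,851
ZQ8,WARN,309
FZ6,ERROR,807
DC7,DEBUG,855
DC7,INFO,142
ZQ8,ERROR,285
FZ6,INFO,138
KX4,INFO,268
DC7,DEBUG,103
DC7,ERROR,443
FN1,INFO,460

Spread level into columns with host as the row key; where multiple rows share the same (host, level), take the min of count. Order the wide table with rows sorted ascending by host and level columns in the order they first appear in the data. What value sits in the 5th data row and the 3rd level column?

With rows sorted ascending by host, row 5 is host=ZQ8. level columns in first-appearance order: WARN, DEBUG, INFO, ERROR; column 3 is INFO.
Long rows with host=ZQ8, level=INFO: min(754, 825) = 754.

754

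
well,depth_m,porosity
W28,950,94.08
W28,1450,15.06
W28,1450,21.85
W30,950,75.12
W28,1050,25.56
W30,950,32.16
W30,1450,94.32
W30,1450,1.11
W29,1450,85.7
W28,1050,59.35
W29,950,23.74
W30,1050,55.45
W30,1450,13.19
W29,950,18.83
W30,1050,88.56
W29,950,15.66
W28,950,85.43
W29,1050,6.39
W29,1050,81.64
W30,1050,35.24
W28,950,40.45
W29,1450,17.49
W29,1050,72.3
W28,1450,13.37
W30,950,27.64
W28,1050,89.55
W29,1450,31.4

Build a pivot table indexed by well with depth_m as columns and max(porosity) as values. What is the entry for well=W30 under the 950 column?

75.12

Rows with well=W30 and depth_m=950: porosity values are 75.12, 32.16, 27.64.
max(75.12, 32.16, 27.64) = 75.12.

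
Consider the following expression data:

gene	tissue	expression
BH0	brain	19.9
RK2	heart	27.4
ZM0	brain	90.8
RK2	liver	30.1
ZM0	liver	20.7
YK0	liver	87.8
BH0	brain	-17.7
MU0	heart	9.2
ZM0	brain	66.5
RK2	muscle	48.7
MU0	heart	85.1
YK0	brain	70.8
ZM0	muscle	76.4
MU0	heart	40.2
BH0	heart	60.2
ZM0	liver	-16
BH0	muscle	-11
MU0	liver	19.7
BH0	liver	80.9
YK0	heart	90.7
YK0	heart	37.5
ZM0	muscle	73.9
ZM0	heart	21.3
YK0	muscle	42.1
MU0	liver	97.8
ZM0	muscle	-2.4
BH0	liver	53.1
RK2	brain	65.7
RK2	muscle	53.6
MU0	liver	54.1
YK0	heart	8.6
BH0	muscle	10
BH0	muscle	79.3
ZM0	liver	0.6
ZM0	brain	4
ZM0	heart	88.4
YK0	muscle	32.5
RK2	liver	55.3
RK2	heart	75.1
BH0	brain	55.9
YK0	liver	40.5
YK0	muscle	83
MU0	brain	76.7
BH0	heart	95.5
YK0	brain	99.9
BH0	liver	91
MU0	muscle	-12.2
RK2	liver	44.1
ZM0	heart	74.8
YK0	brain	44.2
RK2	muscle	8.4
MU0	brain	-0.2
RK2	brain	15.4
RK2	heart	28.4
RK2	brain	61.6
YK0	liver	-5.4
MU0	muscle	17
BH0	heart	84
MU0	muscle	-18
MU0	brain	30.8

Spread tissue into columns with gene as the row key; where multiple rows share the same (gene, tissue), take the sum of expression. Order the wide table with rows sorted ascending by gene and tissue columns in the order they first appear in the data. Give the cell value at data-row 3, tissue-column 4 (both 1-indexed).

110.7

With rows sorted ascending by gene, row 3 is gene=RK2. tissue columns in first-appearance order: brain, heart, liver, muscle; column 4 is muscle.
Long rows with gene=RK2, tissue=muscle: 48.7 + 53.6 + 8.4 = 110.7.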